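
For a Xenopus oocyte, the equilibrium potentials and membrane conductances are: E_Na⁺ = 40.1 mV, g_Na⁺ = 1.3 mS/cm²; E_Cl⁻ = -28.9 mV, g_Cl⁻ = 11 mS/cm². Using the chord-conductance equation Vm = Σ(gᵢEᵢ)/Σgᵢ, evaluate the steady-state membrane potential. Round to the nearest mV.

-22 mV

Σ gᵢEᵢ = 1.3·(40.1) + 11·(-28.9) = -265.77
Σ gᵢ = 1.3 + 11 = 12.3
Vm = -265.77 / 12.3 = -21.61 mV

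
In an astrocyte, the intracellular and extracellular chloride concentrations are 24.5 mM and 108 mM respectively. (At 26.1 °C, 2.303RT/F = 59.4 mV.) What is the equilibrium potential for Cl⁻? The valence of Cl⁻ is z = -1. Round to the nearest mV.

-38 mV

E = (59.4/z) · log₁₀([Cl⁻]_out/[Cl⁻]_in) with z = -1.
For an anion, dividing by z = -1 reverses the sign.
= (59.4/-1) · log₁₀(108/24.5) = -59.40 · log₁₀(4.408)
= -59.40 · (0.6443) = -38.27 mV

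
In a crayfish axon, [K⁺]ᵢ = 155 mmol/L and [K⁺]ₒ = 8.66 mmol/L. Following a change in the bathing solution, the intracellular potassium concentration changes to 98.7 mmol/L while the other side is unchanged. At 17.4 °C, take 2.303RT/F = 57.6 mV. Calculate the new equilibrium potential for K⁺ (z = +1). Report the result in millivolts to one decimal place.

After the shift: [K⁺]_out = 8.66, [K⁺]_in = 98.7 mmol/L.
E_new = (57.6/1)·log₁₀(8.66/98.7) = 57.60 · (-1.0568) = -60.87 mV

-60.9 mV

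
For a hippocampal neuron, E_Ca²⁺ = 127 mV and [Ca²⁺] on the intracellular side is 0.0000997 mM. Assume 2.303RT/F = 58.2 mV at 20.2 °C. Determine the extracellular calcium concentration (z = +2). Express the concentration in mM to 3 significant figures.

2.31 mM

Nernst: E = (58.2/2) · log₁₀([out]/[in]), so log₁₀([out]/[in]) = 127.0 × 2 / 58.2 = 4.3643.
[out]/[in] = 10^(4.3643) = 2.313e+04.
[out] = 2.313e+04 × 0.0000997 = 2.307 mM.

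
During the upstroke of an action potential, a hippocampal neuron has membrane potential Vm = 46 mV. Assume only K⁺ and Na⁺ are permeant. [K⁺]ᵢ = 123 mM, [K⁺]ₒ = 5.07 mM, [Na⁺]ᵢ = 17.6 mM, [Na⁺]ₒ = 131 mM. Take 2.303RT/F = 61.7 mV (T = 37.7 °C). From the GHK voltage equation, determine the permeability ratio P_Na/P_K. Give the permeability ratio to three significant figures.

20.6

Let α = P_Na/P_K. GHK: Vm = 61.7·log₁₀[(Kₒ + α·Naₒ)/(Kᵢ + α·Naᵢ)].
10^(Vm/61.7) = 10^(46.0/61.7) = 5.566
So 5.566·(Kᵢ + α·Naᵢ) = Kₒ + α·Naₒ → α = (5.566·123.0 − 5.07) / (131.0 − 5.566·17.6)
α = (684.6 − 5.07) / (131.0 − 97.96) = 679.5/33.04 = 20.57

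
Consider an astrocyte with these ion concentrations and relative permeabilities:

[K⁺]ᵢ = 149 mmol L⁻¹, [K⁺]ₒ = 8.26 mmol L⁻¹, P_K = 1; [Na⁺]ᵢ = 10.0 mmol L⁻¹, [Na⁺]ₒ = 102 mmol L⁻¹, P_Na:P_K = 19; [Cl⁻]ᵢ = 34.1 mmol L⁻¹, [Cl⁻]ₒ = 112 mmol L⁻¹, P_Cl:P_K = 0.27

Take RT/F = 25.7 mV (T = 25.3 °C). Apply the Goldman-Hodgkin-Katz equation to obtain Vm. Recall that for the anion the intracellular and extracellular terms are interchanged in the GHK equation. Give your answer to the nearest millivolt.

Vm = 25.7 · ln[(Σ P·[cation]ₒ + Σ P·[anion]ᵢ) / (Σ P·[cation]ᵢ + Σ P·[anion]ₒ)]
Numerator = 1×8.26 + 19×102 + 0.27×34.1 = 1955
Denominator = 1×149 + 19×10.0 + 0.27×112 = 369.2
Vm = 25.7 · ln(5.2959) = 25.7 × (1.6669) = 42.84 mV

43 mV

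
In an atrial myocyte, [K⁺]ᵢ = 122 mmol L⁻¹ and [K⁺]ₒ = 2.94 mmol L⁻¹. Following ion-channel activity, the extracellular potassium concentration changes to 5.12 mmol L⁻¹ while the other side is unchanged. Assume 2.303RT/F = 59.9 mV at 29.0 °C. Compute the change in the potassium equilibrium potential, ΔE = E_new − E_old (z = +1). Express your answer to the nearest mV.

E_old = (59.9/1)·log₁₀(2.94/122) = -96.92 mV
E_new = (59.9/1)·log₁₀(5.12/122) = -82.49 mV
ΔE = -82.49 − (-96.92) = 14.43 mV

14 mV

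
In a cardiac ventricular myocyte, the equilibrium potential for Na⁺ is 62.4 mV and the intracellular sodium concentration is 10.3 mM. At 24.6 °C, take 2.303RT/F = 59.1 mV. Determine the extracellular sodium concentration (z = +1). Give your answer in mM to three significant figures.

117 mM

Nernst: E = (59.1/1) · log₁₀([out]/[in]), so log₁₀([out]/[in]) = 62.4 × 1 / 59.1 = 1.0558.
[out]/[in] = 10^(1.0558) = 11.37.
[out] = 11.37 × 10.3 = 117.1 mM.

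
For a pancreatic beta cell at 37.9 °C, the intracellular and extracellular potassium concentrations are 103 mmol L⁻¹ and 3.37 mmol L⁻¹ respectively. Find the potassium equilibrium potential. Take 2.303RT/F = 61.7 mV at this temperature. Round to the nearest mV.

E = (61.7/z) · log₁₀([K⁺]_out/[K⁺]_in) with z = +1.
= (61.7/1) · log₁₀(3.37/103) = 61.70 · log₁₀(0.03272)
= 61.70 · (-1.4852) = -91.64 mV

-92 mV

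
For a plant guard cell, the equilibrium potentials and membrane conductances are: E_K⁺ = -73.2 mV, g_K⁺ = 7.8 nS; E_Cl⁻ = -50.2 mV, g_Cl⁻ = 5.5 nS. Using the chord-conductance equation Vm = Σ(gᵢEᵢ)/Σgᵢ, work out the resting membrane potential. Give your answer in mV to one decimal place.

-63.7 mV

Σ gᵢEᵢ = 7.8·(-73.2) + 5.5·(-50.2) = -847.06
Σ gᵢ = 7.8 + 5.5 = 13.3
Vm = -847.06 / 13.3 = -63.69 mV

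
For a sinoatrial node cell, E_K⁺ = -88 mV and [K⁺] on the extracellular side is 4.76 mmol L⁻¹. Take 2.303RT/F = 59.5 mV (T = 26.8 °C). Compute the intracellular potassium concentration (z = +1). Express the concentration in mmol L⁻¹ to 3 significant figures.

143 mmol L⁻¹

Nernst: E = (59.5/1) · log₁₀([out]/[in]), so log₁₀([out]/[in]) = -88.0 × 1 / 59.5 = -1.4790.
[out]/[in] = 10^(-1.4790) = 0.03319.
[in] = 4.76 / 0.03319 = 143.4 mmol L⁻¹.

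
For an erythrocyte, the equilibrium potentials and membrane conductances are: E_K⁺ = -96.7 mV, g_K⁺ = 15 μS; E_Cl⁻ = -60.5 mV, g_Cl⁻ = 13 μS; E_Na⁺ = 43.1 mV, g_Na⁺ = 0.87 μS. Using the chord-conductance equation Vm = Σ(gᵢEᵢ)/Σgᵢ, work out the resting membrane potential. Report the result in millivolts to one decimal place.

-76.2 mV

Σ gᵢEᵢ = 15·(-96.7) + 13·(-60.5) + 0.87·(43.1) = -2199.50
Σ gᵢ = 15 + 13 + 0.87 = 28.87
Vm = -2199.50 / 28.87 = -76.19 mV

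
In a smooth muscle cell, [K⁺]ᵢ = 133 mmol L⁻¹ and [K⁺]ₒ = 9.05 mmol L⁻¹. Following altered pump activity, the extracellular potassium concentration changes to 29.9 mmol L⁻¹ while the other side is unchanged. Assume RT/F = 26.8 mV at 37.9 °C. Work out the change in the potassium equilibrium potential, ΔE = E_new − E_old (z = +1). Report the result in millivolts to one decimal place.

32.0 mV

E_old = (26.8/1)·ln(9.05/133) = -72.03 mV
E_new = (26.8/1)·ln(29.9/133) = -40.00 mV
ΔE = -40.00 − (-72.03) = 32.03 mV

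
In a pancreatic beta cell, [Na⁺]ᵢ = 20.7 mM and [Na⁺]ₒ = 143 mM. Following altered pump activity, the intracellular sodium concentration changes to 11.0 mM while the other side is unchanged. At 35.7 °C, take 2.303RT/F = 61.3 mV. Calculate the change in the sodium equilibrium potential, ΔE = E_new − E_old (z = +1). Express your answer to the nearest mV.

17 mV

E_old = (61.3/1)·log₁₀(143/20.7) = 51.45 mV
E_new = (61.3/1)·log₁₀(143/11.0) = 68.28 mV
ΔE = 68.28 − (51.45) = 16.83 mV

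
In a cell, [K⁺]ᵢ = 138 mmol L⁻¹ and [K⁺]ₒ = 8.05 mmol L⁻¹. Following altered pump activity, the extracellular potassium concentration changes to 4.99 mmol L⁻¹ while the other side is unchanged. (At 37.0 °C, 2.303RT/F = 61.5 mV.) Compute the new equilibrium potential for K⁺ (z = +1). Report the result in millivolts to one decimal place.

After the shift: [K⁺]_out = 4.99, [K⁺]_in = 138 mmol L⁻¹.
E_new = (61.5/1)·log₁₀(4.99/138) = 61.50 · (-1.4418) = -88.67 mV

-88.7 mV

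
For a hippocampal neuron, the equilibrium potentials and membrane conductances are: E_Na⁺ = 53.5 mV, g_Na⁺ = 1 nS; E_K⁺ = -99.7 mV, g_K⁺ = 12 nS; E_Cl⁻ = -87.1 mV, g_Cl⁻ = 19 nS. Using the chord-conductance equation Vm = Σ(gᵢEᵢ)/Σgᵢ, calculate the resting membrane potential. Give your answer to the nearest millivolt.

-87 mV

Σ gᵢEᵢ = 1·(53.5) + 12·(-99.7) + 19·(-87.1) = -2797.80
Σ gᵢ = 1 + 12 + 19 = 32
Vm = -2797.80 / 32 = -87.43 mV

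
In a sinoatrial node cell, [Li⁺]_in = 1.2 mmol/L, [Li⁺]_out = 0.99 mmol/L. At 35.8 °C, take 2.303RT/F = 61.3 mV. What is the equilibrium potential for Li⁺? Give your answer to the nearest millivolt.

-5 mV

E = (61.3/z) · log₁₀([Li⁺]_out/[Li⁺]_in) with z = +1.
= (61.3/1) · log₁₀(0.99/1.2) = 61.30 · log₁₀(0.825)
= 61.30 · (-0.0835) = -5.12 mV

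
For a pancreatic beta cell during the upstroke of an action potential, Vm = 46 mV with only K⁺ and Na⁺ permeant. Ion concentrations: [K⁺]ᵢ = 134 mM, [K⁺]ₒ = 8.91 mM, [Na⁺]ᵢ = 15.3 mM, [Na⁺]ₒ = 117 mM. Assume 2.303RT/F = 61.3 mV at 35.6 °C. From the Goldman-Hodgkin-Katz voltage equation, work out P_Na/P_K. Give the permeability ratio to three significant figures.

24.1

Let α = P_Na/P_K. GHK: Vm = 61.3·log₁₀[(Kₒ + α·Naₒ)/(Kᵢ + α·Naᵢ)].
10^(Vm/61.3) = 10^(46.0/61.3) = 5.6287
So 5.6287·(Kᵢ + α·Naᵢ) = Kₒ + α·Naₒ → α = (5.6287·134.0 − 8.91) / (117.0 − 5.6287·15.3)
α = (754.2 − 8.91) / (117.0 − 86.12) = 745.3/30.88 = 24.14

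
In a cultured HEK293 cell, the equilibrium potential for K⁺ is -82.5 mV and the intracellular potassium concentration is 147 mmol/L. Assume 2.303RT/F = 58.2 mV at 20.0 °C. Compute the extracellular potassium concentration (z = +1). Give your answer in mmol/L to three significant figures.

5.62 mmol/L

Nernst: E = (58.2/1) · log₁₀([out]/[in]), so log₁₀([out]/[in]) = -82.5 × 1 / 58.2 = -1.4175.
[out]/[in] = 10^(-1.4175) = 0.03824.
[out] = 0.03824 × 147 = 5.621 mmol/L.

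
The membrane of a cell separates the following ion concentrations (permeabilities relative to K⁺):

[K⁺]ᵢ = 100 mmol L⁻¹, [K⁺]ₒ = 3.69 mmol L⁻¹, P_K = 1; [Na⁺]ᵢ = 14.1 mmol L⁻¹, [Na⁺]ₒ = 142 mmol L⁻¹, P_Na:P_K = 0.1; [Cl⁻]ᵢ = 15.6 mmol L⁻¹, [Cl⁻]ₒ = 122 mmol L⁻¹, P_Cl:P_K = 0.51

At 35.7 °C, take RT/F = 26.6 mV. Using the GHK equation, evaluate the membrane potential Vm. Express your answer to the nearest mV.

-49 mV

Vm = 26.6 · ln[(Σ P·[cation]ₒ + Σ P·[anion]ᵢ) / (Σ P·[cation]ᵢ + Σ P·[anion]ₒ)]
Numerator = 1×3.69 + 0.1×142 + 0.51×15.6 = 25.85
Denominator = 1×100 + 0.1×14.1 + 0.51×122 = 163.6
Vm = 26.6 · ln(0.15795) = 26.6 × (-1.8455) = -49.09 mV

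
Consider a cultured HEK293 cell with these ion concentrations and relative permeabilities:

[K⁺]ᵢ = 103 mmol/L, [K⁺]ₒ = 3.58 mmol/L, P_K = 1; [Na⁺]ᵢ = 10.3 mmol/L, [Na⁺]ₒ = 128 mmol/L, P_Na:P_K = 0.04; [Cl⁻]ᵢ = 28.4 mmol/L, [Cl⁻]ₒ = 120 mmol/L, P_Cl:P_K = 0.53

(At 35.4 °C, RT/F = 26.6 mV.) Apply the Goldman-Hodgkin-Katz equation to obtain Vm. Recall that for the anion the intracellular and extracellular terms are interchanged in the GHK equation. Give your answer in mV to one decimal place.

Vm = 26.6 · ln[(Σ P·[cation]ₒ + Σ P·[anion]ᵢ) / (Σ P·[cation]ᵢ + Σ P·[anion]ₒ)]
Numerator = 1×3.58 + 0.04×128 + 0.53×28.4 = 23.75
Denominator = 1×103 + 0.04×10.3 + 0.53×120 = 167
Vm = 26.6 · ln(0.14222) = 26.6 × (-1.9504) = -51.88 mV

-51.9 mV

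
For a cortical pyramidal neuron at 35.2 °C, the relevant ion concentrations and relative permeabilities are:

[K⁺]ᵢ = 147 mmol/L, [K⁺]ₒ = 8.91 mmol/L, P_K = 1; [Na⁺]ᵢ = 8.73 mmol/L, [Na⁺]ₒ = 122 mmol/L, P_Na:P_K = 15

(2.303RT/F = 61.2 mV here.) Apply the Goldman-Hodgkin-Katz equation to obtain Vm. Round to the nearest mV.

50 mV

Vm = 61.2 · log₁₀[(Σ P·[cation]ₒ + Σ P·[anion]ᵢ) / (Σ P·[cation]ᵢ + Σ P·[anion]ₒ)]
Numerator = 1×8.91 + 15×122 = 1839
Denominator = 1×147 + 15×8.73 = 278
Vm = 61.2 · log₁₀(6.616) = 61.2 × (0.8206) = 50.22 mV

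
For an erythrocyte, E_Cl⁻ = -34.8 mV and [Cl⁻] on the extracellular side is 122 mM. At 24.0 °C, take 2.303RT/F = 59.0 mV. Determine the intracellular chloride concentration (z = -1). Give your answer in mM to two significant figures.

31 mM

Nernst: E = (59.0/-1) · log₁₀([out]/[in]), so log₁₀([out]/[in]) = -34.8 × -1 / 59.0 = 0.5898.
[out]/[in] = 10^(0.5898) = 3.889.
[in] = 122 / 3.889 = 31.37 mM.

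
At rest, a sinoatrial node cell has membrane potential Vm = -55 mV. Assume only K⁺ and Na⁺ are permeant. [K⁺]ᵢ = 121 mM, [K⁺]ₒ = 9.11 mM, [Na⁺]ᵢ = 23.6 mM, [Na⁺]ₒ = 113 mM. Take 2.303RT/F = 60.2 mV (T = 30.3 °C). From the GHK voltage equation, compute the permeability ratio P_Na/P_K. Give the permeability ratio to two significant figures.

Let α = P_Na/P_K. GHK: Vm = 60.2·log₁₀[(Kₒ + α·Naₒ)/(Kᵢ + α·Naᵢ)].
10^(Vm/60.2) = 10^(-55.0/60.2) = 0.12201
So 0.12201·(Kᵢ + α·Naᵢ) = Kₒ + α·Naₒ → α = (0.12201·121.0 − 9.11) / (113.0 − 0.12201·23.6)
α = (14.76 − 9.11) / (113.0 − 2.879) = 5.653/110.1 = 0.05133

0.051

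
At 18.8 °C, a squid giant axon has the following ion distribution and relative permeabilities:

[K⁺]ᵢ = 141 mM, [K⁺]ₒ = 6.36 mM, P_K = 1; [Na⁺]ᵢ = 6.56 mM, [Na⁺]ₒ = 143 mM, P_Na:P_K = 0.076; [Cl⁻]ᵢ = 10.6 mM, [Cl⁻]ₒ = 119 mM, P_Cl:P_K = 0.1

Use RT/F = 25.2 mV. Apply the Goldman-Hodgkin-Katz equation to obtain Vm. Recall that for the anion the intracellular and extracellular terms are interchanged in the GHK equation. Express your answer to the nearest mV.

-54 mV

Vm = 25.2 · ln[(Σ P·[cation]ₒ + Σ P·[anion]ᵢ) / (Σ P·[cation]ᵢ + Σ P·[anion]ₒ)]
Numerator = 1×6.36 + 0.076×143 + 0.1×10.6 = 18.29
Denominator = 1×141 + 0.076×6.56 + 0.1×119 = 153.4
Vm = 25.2 · ln(0.11922) = 25.2 × (-2.1268) = -53.60 mV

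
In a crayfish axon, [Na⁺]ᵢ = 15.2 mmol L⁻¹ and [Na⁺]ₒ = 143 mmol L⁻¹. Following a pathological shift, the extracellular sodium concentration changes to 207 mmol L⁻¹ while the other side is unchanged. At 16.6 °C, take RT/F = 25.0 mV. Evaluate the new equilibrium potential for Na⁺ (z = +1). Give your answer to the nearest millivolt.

After the shift: [Na⁺]_out = 207, [Na⁺]_in = 15.2 mmol L⁻¹.
E_new = (25.0/1)·ln(207/15.2) = 25.00 · (2.6114) = 65.29 mV

65 mV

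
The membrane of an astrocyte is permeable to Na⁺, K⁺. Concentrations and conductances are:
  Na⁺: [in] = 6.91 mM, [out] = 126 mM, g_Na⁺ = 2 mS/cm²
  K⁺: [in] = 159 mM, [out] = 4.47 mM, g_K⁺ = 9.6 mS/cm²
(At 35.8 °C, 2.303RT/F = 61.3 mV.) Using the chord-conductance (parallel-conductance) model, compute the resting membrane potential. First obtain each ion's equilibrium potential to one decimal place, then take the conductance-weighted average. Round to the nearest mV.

-65 mV

E_Na⁺ = (61.3/1)·log₁₀(126/6.91) = 77.3 mV
E_K⁺ = (61.3/1)·log₁₀(4.47/159) = -95.1 mV
Vm = (Σ gᵢEᵢ)/(Σ gᵢ) = (2·77.3 + 9.6·-95.1) / (2 + 9.6)
= -758.36 / 11.6 = -65.38 mV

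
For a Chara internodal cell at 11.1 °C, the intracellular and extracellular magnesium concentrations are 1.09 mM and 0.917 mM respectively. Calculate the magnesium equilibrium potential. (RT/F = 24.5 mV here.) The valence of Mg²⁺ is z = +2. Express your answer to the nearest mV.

E = (24.5/z) · ln([Mg²⁺]_out/[Mg²⁺]_in) with z = +2.
= (24.5/2) · ln(0.917/1.09) = 12.25 · ln(0.8413)
= 12.25 · (-0.1728) = -2.12 mV

-2 mV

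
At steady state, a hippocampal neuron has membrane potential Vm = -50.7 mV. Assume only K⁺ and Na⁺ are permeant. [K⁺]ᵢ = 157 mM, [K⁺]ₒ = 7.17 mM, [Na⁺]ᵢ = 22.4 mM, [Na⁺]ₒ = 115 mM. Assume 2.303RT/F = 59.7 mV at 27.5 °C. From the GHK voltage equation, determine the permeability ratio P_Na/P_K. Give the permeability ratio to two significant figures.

0.13

Let α = P_Na/P_K. GHK: Vm = 59.7·log₁₀[(Kₒ + α·Naₒ)/(Kᵢ + α·Naᵢ)].
10^(Vm/59.7) = 10^(-50.7/59.7) = 0.1415
So 0.1415·(Kᵢ + α·Naᵢ) = Kₒ + α·Naₒ → α = (0.1415·157.0 − 7.17) / (115.0 − 0.1415·22.4)
α = (22.22 − 7.17) / (115.0 − 3.17) = 15.05/111.8 = 0.1345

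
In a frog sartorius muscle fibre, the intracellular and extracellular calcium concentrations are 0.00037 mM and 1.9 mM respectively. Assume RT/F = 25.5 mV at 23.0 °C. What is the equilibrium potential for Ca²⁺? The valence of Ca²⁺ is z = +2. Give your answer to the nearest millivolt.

E = (25.5/z) · ln([Ca²⁺]_out/[Ca²⁺]_in) with z = +2.
= (25.5/2) · ln(1.9/0.00037) = 12.75 · ln(5135)
= 12.75 · (8.5439) = 108.93 mV

109 mV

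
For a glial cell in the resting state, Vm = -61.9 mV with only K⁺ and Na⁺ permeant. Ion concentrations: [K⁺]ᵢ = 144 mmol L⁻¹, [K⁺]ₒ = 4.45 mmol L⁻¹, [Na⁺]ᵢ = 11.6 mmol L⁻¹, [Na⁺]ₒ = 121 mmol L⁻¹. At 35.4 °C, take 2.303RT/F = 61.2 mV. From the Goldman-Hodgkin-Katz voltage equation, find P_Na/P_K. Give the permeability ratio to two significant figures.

0.080

Let α = P_Na/P_K. GHK: Vm = 61.2·log₁₀[(Kₒ + α·Naₒ)/(Kᵢ + α·Naᵢ)].
10^(Vm/61.2) = 10^(-61.9/61.2) = 0.097401
So 0.097401·(Kᵢ + α·Naᵢ) = Kₒ + α·Naₒ → α = (0.097401·144.0 − 4.45) / (121.0 − 0.097401·11.6)
α = (14.03 − 4.45) / (121.0 − 1.13) = 9.576/119.9 = 0.07988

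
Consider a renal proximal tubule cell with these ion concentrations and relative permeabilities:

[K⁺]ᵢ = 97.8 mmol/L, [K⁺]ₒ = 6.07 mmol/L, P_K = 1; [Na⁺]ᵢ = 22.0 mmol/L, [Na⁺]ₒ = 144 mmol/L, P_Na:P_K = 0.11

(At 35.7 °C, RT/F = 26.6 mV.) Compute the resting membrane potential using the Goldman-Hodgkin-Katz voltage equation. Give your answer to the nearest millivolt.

-40 mV

Vm = 26.6 · ln[(Σ P·[cation]ₒ + Σ P·[anion]ᵢ) / (Σ P·[cation]ᵢ + Σ P·[anion]ₒ)]
Numerator = 1×6.07 + 0.11×144 = 21.91
Denominator = 1×97.8 + 0.11×22.0 = 100.2
Vm = 26.6 · ln(0.21862) = 26.6 × (-1.5204) = -40.44 mV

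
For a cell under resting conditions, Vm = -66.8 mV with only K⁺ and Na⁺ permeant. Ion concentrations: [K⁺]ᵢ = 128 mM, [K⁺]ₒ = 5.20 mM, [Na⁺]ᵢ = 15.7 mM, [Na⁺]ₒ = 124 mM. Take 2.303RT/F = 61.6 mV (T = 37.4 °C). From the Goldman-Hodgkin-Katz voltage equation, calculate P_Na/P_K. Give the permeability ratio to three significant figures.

Let α = P_Na/P_K. GHK: Vm = 61.6·log₁₀[(Kₒ + α·Naₒ)/(Kᵢ + α·Naᵢ)].
10^(Vm/61.6) = 10^(-66.8/61.6) = 0.082335
So 0.082335·(Kᵢ + α·Naᵢ) = Kₒ + α·Naₒ → α = (0.082335·128.0 − 5.2) / (124.0 − 0.082335·15.7)
α = (10.54 − 5.2) / (124.0 − 1.293) = 5.339/122.7 = 0.04351

0.0435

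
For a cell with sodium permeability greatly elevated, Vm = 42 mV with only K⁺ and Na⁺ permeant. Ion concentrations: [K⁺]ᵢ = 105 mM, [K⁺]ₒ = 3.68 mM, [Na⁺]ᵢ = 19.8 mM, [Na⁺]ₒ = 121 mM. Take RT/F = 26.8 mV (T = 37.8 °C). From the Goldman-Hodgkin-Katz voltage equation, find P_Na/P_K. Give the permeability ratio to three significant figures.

Let α = P_Na/P_K. GHK: Vm = 26.8·ln[(Kₒ + α·Naₒ)/(Kᵢ + α·Naᵢ)].
e^(Vm/26.8) = e^(42.0/26.8) = 4.793
So 4.793·(Kᵢ + α·Naᵢ) = Kₒ + α·Naₒ → α = (4.793·105.0 − 3.68) / (121.0 − 4.793·19.8)
α = (503.3 − 3.68) / (121.0 − 94.9) = 499.6/26.1 = 19.14

19.1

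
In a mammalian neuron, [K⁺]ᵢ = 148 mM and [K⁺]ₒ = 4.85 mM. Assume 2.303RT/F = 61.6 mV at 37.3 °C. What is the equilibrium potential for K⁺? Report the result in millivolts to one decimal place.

E = (61.6/z) · log₁₀([K⁺]_out/[K⁺]_in) with z = +1.
= (61.6/1) · log₁₀(4.85/148) = 61.60 · log₁₀(0.03277)
= 61.60 · (-1.4845) = -91.45 mV

-91.4 mV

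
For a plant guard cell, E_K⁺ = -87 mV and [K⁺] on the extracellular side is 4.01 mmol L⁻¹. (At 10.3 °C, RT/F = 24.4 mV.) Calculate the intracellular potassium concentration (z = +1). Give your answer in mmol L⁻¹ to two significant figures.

Nernst: E = (24.4/1) · ln([out]/[in]), so ln([out]/[in]) = -87.0 × 1 / 24.4 = -3.5656.
[out]/[in] = e^(-3.5656) = 0.02828.
[in] = 4.01 / 0.02828 = 141.8 mmol L⁻¹.

140 mmol L⁻¹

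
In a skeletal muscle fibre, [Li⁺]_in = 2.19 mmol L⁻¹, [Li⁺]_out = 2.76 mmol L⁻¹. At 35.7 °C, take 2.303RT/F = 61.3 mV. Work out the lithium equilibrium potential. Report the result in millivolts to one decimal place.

E = (61.3/z) · log₁₀([Li⁺]_out/[Li⁺]_in) with z = +1.
= (61.3/1) · log₁₀(2.76/2.19) = 61.30 · log₁₀(1.26)
= 61.30 · (0.1005) = 6.16 mV

6.2 mV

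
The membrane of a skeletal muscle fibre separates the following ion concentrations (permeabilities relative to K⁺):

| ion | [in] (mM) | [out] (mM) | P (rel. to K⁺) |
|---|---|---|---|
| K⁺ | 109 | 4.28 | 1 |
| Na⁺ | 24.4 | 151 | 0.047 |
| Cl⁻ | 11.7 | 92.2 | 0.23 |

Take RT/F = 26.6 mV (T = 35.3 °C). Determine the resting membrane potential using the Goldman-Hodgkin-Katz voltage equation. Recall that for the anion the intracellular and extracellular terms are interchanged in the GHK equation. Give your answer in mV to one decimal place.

-59.4 mV

Vm = 26.6 · ln[(Σ P·[cation]ₒ + Σ P·[anion]ᵢ) / (Σ P·[cation]ᵢ + Σ P·[anion]ₒ)]
Numerator = 1×4.28 + 0.047×151 + 0.23×11.7 = 14.07
Denominator = 1×109 + 0.047×24.4 + 0.23×92.2 = 131.4
Vm = 26.6 · ln(0.1071) = 26.6 × (-2.2340) = -59.42 mV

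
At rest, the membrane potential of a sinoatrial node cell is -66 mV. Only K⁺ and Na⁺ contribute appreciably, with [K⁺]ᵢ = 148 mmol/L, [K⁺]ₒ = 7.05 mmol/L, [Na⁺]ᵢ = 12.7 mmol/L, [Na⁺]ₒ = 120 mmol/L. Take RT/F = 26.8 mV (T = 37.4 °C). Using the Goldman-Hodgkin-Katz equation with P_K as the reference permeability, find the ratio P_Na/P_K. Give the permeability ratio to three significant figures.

Let α = P_Na/P_K. GHK: Vm = 26.8·ln[(Kₒ + α·Naₒ)/(Kᵢ + α·Naᵢ)].
e^(Vm/26.8) = e^(-66.0/26.8) = 0.085206
So 0.085206·(Kᵢ + α·Naᵢ) = Kₒ + α·Naₒ → α = (0.085206·148.0 − 7.05) / (120.0 − 0.085206·12.7)
α = (12.61 − 7.05) / (120.0 − 1.082) = 5.56/118.9 = 0.04676

0.0468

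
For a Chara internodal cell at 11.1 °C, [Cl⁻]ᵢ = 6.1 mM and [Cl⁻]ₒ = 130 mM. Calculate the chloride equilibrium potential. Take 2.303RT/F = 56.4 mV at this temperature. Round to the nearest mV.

E = (56.4/z) · log₁₀([Cl⁻]_out/[Cl⁻]_in) with z = -1.
For an anion, dividing by z = -1 reverses the sign.
= (56.4/-1) · log₁₀(130/6.1) = -56.40 · log₁₀(21.31)
= -56.40 · (1.3286) = -74.93 mV

-75 mV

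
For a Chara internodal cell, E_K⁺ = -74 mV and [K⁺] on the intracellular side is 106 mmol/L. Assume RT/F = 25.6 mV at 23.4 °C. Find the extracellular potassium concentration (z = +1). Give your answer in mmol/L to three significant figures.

Nernst: E = (25.6/1) · ln([out]/[in]), so ln([out]/[in]) = -74.0 × 1 / 25.6 = -2.8906.
[out]/[in] = e^(-2.8906) = 0.05554.
[out] = 0.05554 × 106 = 5.887 mmol/L.

5.89 mmol/L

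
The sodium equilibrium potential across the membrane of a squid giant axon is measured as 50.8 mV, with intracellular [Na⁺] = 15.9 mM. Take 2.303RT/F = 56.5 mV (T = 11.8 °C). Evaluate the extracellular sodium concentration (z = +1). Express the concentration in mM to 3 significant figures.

Nernst: E = (56.5/1) · log₁₀([out]/[in]), so log₁₀([out]/[in]) = 50.8 × 1 / 56.5 = 0.8991.
[out]/[in] = 10^(0.8991) = 7.927.
[out] = 7.927 × 15.9 = 126 mM.

126 mM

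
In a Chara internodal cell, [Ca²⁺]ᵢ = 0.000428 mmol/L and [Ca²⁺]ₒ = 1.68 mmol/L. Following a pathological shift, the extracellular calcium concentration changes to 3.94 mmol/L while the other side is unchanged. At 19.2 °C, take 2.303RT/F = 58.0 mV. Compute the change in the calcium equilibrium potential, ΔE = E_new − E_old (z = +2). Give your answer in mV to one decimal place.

E_old = (58.0/2)·log₁₀(1.68/0.000428) = 104.22 mV
E_new = (58.0/2)·log₁₀(3.94/0.000428) = 114.96 mV
ΔE = 114.96 − (104.22) = 10.74 mV

10.7 mV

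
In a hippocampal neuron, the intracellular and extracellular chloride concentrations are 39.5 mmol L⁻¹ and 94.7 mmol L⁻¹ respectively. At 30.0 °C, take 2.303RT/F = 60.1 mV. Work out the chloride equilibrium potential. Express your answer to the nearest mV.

E = (60.1/z) · log₁₀([Cl⁻]_out/[Cl⁻]_in) with z = -1.
For an anion, dividing by z = -1 reverses the sign.
= (60.1/-1) · log₁₀(94.7/39.5) = -60.10 · log₁₀(2.397)
= -60.10 · (0.3798) = -22.82 mV

-23 mV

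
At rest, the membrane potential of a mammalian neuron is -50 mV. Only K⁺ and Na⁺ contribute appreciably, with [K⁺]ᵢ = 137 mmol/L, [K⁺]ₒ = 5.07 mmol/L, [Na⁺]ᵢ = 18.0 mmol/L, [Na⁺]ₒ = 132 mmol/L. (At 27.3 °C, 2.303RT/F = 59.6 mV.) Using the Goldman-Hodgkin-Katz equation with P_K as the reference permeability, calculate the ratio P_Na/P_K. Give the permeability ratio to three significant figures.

0.114

Let α = P_Na/P_K. GHK: Vm = 59.6·log₁₀[(Kₒ + α·Naₒ)/(Kᵢ + α·Naᵢ)].
10^(Vm/59.6) = 10^(-50.0/59.6) = 0.1449
So 0.1449·(Kᵢ + α·Naᵢ) = Kₒ + α·Naₒ → α = (0.1449·137.0 − 5.07) / (132.0 − 0.1449·18.0)
α = (19.85 − 5.07) / (132.0 − 2.608) = 14.78/129.4 = 0.1142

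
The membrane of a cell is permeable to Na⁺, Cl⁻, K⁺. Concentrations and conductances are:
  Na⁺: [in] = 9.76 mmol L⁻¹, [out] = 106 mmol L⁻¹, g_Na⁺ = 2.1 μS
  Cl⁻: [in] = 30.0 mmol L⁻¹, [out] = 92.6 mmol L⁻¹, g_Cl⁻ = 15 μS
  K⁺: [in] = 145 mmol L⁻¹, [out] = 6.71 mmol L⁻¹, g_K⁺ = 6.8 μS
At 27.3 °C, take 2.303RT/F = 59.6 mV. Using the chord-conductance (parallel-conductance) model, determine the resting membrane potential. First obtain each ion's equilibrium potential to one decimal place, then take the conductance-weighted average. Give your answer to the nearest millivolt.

E_Na⁺ = (59.6/1)·log₁₀(106/9.76) = 61.7 mV
E_Cl⁻ = (59.6/-1)·log₁₀(92.6/30.0) = -29.2 mV
E_K⁺ = (59.6/1)·log₁₀(6.71/145) = -79.5 mV
Vm = (Σ gᵢEᵢ)/(Σ gᵢ) = (2.1·61.7 + 15·-29.2 + 6.8·-79.5) / (2.1 + 15 + 6.8)
= -849.03 / 23.9 = -35.52 mV

-36 mV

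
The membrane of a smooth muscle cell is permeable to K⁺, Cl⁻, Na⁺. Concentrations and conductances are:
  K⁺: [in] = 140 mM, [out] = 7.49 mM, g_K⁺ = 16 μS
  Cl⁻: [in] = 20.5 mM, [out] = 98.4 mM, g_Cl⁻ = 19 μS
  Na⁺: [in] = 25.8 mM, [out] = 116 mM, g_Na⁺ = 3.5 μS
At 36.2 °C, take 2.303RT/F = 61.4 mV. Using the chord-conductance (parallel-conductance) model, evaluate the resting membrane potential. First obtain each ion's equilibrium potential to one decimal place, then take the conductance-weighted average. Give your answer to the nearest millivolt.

-49 mV

E_K⁺ = (61.4/1)·log₁₀(7.49/140) = -78.1 mV
E_Cl⁻ = (61.4/-1)·log₁₀(98.4/20.5) = -41.8 mV
E_Na⁺ = (61.4/1)·log₁₀(116/25.8) = 40.1 mV
Vm = (Σ gᵢEᵢ)/(Σ gᵢ) = (16·-78.1 + 19·-41.8 + 3.5·40.1) / (16 + 19 + 3.5)
= -1903.45 / 38.5 = -49.44 mV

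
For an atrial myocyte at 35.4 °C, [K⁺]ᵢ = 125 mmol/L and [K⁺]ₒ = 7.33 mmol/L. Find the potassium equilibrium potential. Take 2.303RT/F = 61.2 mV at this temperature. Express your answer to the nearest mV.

E = (61.2/z) · log₁₀([K⁺]_out/[K⁺]_in) with z = +1.
= (61.2/1) · log₁₀(7.33/125) = 61.20 · log₁₀(0.05864)
= 61.20 · (-1.2318) = -75.39 mV

-75 mV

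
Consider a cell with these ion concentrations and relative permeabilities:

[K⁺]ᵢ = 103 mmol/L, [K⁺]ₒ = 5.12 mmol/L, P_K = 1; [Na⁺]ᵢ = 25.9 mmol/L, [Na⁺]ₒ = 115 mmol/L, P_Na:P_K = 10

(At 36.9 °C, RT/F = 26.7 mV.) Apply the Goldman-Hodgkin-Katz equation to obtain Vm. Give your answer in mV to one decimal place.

Vm = 26.7 · ln[(Σ P·[cation]ₒ + Σ P·[anion]ᵢ) / (Σ P·[cation]ᵢ + Σ P·[anion]ₒ)]
Numerator = 1×5.12 + 10×115 = 1155
Denominator = 1×103 + 10×25.9 = 362
Vm = 26.7 · ln(3.1909) = 26.7 × (1.1603) = 30.98 mV

31.0 mV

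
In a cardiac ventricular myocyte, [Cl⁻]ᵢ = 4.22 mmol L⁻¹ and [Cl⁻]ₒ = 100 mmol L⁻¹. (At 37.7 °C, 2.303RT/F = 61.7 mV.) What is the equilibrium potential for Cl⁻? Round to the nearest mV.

E = (61.7/z) · log₁₀([Cl⁻]_out/[Cl⁻]_in) with z = -1.
For an anion, dividing by z = -1 reverses the sign.
= (61.7/-1) · log₁₀(100/4.22) = -61.70 · log₁₀(23.7)
= -61.70 · (1.3747) = -84.82 mV

-85 mV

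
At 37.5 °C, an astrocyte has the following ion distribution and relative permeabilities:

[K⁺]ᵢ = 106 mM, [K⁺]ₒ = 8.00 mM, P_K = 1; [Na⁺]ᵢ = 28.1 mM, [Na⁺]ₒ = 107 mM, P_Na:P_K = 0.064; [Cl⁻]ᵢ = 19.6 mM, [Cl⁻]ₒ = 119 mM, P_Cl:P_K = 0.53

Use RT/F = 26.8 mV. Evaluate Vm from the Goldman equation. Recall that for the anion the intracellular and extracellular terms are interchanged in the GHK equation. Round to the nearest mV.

Vm = 26.8 · ln[(Σ P·[cation]ₒ + Σ P·[anion]ᵢ) / (Σ P·[cation]ᵢ + Σ P·[anion]ₒ)]
Numerator = 1×8.00 + 0.064×107 + 0.53×19.6 = 25.24
Denominator = 1×106 + 0.064×28.1 + 0.53×119 = 170.9
Vm = 26.8 · ln(0.14769) = 26.8 × (-1.9126) = -51.26 mV

-51 mV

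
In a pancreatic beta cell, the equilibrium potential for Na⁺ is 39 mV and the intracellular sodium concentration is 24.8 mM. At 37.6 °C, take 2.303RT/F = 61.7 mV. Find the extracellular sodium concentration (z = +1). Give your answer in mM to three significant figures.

106 mM

Nernst: E = (61.7/1) · log₁₀([out]/[in]), so log₁₀([out]/[in]) = 39.0 × 1 / 61.7 = 0.6321.
[out]/[in] = 10^(0.6321) = 4.286.
[out] = 4.286 × 24.8 = 106.3 mM.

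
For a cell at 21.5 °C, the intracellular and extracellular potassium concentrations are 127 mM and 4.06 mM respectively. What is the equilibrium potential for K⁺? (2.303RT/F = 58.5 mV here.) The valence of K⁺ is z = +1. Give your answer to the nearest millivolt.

-87 mV

E = (58.5/z) · log₁₀([K⁺]_out/[K⁺]_in) with z = +1.
= (58.5/1) · log₁₀(4.06/127) = 58.50 · log₁₀(0.03197)
= 58.50 · (-1.4953) = -87.47 mV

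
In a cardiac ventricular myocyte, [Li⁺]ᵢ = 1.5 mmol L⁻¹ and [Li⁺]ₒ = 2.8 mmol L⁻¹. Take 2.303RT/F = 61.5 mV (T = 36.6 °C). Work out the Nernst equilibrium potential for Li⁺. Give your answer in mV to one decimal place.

E = (61.5/z) · log₁₀([Li⁺]_out/[Li⁺]_in) with z = +1.
= (61.5/1) · log₁₀(2.8/1.5) = 61.50 · log₁₀(1.867)
= 61.50 · (0.2711) = 16.67 mV

16.7 mV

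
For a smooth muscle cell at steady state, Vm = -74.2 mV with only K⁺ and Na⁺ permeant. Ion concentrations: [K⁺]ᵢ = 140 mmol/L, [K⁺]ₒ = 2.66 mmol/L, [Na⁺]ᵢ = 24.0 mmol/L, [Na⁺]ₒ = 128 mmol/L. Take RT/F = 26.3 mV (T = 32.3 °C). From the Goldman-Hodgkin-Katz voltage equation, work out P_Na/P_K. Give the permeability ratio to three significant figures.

Let α = P_Na/P_K. GHK: Vm = 26.3·ln[(Kₒ + α·Naₒ)/(Kᵢ + α·Naᵢ)].
e^(Vm/26.3) = e^(-74.2/26.3) = 0.059529
So 0.059529·(Kᵢ + α·Naᵢ) = Kₒ + α·Naₒ → α = (0.059529·140.0 − 2.66) / (128.0 − 0.059529·24.0)
α = (8.334 − 2.66) / (128.0 − 1.429) = 5.674/126.6 = 0.04483

0.0448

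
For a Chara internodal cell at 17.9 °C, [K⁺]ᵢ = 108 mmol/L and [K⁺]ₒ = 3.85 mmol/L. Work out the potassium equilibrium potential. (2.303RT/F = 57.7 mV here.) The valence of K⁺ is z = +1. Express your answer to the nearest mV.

-84 mV

E = (57.7/z) · log₁₀([K⁺]_out/[K⁺]_in) with z = +1.
= (57.7/1) · log₁₀(3.85/108) = 57.70 · log₁₀(0.03565)
= 57.70 · (-1.4480) = -83.55 mV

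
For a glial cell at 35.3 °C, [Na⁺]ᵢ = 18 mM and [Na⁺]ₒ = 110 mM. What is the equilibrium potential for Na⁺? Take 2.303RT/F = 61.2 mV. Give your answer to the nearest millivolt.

48 mV

E = (61.2/z) · log₁₀([Na⁺]_out/[Na⁺]_in) with z = +1.
= (61.2/1) · log₁₀(110/18) = 61.20 · log₁₀(6.111)
= 61.20 · (0.7861) = 48.11 mV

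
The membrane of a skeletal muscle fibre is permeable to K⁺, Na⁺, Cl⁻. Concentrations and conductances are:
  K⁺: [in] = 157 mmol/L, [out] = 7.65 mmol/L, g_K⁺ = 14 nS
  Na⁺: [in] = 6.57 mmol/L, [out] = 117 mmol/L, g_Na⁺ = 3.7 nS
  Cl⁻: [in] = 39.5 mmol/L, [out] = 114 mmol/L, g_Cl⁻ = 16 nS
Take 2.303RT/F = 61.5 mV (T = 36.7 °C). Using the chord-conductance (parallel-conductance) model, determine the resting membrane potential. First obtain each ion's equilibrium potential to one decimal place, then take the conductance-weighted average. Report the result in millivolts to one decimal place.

E_K⁺ = (61.5/1)·log₁₀(7.65/157) = -80.7 mV
E_Na⁺ = (61.5/1)·log₁₀(117/6.57) = 76.9 mV
E_Cl⁻ = (61.5/-1)·log₁₀(114/39.5) = -28.3 mV
Vm = (Σ gᵢEᵢ)/(Σ gᵢ) = (14·-80.7 + 3.7·76.9 + 16·-28.3) / (14 + 3.7 + 16)
= -1298.07 / 33.7 = -38.52 mV

-38.5 mV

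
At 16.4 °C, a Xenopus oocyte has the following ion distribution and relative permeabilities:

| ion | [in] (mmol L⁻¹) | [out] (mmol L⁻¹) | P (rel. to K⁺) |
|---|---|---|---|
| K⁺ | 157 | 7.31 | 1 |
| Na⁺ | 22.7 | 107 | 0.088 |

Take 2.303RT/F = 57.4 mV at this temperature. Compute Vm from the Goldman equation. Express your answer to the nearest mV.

Vm = 57.4 · log₁₀[(Σ P·[cation]ₒ + Σ P·[anion]ᵢ) / (Σ P·[cation]ᵢ + Σ P·[anion]ₒ)]
Numerator = 1×7.31 + 0.088×107 = 16.73
Denominator = 1×157 + 0.088×22.7 = 159
Vm = 57.4 · log₁₀(0.1052) = 57.4 × (-0.9780) = -56.14 mV

-56 mV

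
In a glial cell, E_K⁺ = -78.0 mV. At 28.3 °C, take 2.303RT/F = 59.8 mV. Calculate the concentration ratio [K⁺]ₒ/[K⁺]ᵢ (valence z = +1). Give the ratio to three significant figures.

log₁₀([out]/[in]) = E·z/(59.8) = -78.0 × 1 / 59.8 = -1.3043
[out]/[in] = 10^(-1.3043) = 0.04962

0.0496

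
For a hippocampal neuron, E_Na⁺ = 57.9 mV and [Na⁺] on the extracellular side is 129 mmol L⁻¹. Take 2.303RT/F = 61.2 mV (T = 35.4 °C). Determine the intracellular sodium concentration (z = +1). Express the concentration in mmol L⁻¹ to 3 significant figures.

Nernst: E = (61.2/1) · log₁₀([out]/[in]), so log₁₀([out]/[in]) = 57.9 × 1 / 61.2 = 0.9461.
[out]/[in] = 10^(0.9461) = 8.832.
[in] = 129 / 8.832 = 14.61 mmol L⁻¹.

14.6 mmol L⁻¹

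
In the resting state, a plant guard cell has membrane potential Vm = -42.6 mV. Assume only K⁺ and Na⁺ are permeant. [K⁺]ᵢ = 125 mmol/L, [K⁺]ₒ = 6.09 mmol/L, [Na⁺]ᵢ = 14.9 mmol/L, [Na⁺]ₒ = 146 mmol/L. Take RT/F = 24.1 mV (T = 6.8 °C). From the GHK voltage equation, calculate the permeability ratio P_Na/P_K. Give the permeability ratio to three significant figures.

0.106

Let α = P_Na/P_K. GHK: Vm = 24.1·ln[(Kₒ + α·Naₒ)/(Kᵢ + α·Naᵢ)].
e^(Vm/24.1) = e^(-42.6/24.1) = 0.17074
So 0.17074·(Kᵢ + α·Naᵢ) = Kₒ + α·Naₒ → α = (0.17074·125.0 − 6.09) / (146.0 − 0.17074·14.9)
α = (21.34 − 6.09) / (146.0 − 2.544) = 15.25/143.5 = 0.1063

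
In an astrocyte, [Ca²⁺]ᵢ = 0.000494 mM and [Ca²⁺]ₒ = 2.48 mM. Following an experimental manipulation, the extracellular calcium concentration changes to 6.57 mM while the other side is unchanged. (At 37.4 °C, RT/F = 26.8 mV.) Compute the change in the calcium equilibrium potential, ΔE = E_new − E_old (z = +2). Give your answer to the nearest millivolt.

13 mV

E_old = (26.8/2)·ln(2.48/0.000494) = 114.18 mV
E_new = (26.8/2)·ln(6.57/0.000494) = 127.24 mV
ΔE = 127.24 − (114.18) = 13.06 mV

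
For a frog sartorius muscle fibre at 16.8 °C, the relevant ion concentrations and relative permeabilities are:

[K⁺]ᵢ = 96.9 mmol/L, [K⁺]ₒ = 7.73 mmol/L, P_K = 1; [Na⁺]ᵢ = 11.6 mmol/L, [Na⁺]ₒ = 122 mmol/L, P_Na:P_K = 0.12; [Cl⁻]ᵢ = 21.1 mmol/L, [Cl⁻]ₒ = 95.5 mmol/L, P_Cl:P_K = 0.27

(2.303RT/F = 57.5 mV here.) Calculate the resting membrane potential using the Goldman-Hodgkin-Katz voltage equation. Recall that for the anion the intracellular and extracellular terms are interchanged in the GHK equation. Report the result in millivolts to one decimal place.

-37.1 mV

Vm = 57.5 · log₁₀[(Σ P·[cation]ₒ + Σ P·[anion]ᵢ) / (Σ P·[cation]ᵢ + Σ P·[anion]ₒ)]
Numerator = 1×7.73 + 0.12×122 + 0.27×21.1 = 28.07
Denominator = 1×96.9 + 0.12×11.6 + 0.27×95.5 = 124.1
Vm = 57.5 · log₁₀(0.22621) = 57.5 × (-0.6455) = -37.12 mV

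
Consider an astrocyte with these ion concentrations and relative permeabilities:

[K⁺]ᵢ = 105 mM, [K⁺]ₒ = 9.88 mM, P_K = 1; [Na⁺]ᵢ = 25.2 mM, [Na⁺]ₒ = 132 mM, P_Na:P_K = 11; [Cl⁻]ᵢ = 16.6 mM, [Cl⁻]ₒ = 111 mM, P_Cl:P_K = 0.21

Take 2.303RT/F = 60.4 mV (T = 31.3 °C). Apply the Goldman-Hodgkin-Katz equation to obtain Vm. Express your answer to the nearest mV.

Vm = 60.4 · log₁₀[(Σ P·[cation]ₒ + Σ P·[anion]ᵢ) / (Σ P·[cation]ᵢ + Σ P·[anion]ₒ)]
Numerator = 1×9.88 + 11×132 + 0.21×16.6 = 1465
Denominator = 1×105 + 11×25.2 + 0.21×111 = 405.5
Vm = 60.4 · log₁₀(3.6136) = 60.4 × (0.5579) = 33.70 mV

34 mV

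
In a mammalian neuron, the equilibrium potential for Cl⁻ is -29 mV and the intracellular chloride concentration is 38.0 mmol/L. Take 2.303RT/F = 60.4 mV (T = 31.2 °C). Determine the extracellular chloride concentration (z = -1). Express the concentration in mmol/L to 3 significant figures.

115 mmol/L

Nernst: E = (60.4/-1) · log₁₀([out]/[in]), so log₁₀([out]/[in]) = -29.0 × -1 / 60.4 = 0.4801.
[out]/[in] = 10^(0.4801) = 3.021.
[out] = 3.021 × 38.0 = 114.8 mmol/L.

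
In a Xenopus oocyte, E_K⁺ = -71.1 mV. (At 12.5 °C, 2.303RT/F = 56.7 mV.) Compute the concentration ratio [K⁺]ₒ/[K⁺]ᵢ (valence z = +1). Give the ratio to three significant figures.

log₁₀([out]/[in]) = E·z/(56.7) = -71.1 × 1 / 56.7 = -1.2540
[out]/[in] = 10^(-1.2540) = 0.05572

0.0557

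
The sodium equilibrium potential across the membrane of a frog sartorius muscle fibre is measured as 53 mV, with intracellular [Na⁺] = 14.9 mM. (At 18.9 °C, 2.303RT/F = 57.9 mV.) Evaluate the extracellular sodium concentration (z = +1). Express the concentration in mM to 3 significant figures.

Nernst: E = (57.9/1) · log₁₀([out]/[in]), so log₁₀([out]/[in]) = 53.0 × 1 / 57.9 = 0.9154.
[out]/[in] = 10^(0.9154) = 8.229.
[out] = 8.229 × 14.9 = 122.6 mM.

123 mM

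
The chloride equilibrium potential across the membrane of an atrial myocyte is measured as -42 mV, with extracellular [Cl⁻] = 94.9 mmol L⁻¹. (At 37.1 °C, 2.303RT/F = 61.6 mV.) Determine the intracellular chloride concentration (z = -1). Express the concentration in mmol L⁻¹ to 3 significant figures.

Nernst: E = (61.6/-1) · log₁₀([out]/[in]), so log₁₀([out]/[in]) = -42.0 × -1 / 61.6 = 0.6818.
[out]/[in] = 10^(0.6818) = 4.806.
[in] = 94.9 / 4.806 = 19.74 mmol L⁻¹.

19.7 mmol L⁻¹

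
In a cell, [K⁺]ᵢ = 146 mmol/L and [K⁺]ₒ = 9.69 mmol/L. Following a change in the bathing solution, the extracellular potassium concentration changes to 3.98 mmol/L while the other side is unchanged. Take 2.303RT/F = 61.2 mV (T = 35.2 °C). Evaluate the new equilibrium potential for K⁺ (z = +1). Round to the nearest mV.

After the shift: [K⁺]_out = 3.98, [K⁺]_in = 146 mmol/L.
E_new = (61.2/1)·log₁₀(3.98/146) = 61.20 · (-1.5645) = -95.75 mV

-96 mV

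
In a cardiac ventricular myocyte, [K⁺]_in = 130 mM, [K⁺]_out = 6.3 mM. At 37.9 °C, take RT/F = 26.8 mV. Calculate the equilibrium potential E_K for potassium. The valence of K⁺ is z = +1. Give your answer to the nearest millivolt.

E = (26.8/z) · ln([K⁺]_out/[K⁺]_in) with z = +1.
= (26.8/1) · ln(6.3/130) = 26.80 · ln(0.04846)
= 26.80 · (-3.0270) = -81.12 mV

-81 mV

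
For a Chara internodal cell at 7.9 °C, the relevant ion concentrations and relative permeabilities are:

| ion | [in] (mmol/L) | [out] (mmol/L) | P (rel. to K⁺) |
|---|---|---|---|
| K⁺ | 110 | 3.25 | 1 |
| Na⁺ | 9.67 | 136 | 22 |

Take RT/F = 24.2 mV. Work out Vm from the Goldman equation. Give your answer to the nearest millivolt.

54 mV

Vm = 24.2 · ln[(Σ P·[cation]ₒ + Σ P·[anion]ᵢ) / (Σ P·[cation]ᵢ + Σ P·[anion]ₒ)]
Numerator = 1×3.25 + 22×136 = 2995
Denominator = 1×110 + 22×9.67 = 322.7
Vm = 24.2 · ln(9.2807) = 24.2 × (2.2279) = 53.92 mV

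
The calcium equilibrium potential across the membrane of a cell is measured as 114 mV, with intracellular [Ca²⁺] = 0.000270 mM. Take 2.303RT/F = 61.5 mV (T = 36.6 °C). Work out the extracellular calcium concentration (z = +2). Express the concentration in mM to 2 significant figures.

1.4 mM

Nernst: E = (61.5/2) · log₁₀([out]/[in]), so log₁₀([out]/[in]) = 114.0 × 2 / 61.5 = 3.7073.
[out]/[in] = 10^(3.7073) = 5097.
[out] = 5097 × 0.000270 = 1.376 mM.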